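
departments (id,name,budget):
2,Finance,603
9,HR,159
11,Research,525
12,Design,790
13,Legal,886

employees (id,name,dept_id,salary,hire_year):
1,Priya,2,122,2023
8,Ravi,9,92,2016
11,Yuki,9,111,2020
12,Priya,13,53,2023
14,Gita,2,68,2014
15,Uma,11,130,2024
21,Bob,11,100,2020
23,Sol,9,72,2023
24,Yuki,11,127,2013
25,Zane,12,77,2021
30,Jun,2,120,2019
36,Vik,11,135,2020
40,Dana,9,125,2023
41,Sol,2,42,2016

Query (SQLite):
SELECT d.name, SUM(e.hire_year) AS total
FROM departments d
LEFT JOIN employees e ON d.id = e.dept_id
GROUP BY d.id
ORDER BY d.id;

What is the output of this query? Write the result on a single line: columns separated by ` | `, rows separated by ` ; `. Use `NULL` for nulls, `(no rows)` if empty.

LEFT JOIN keeps every departments row; unmatched ones get NULL for employees columns.
Group by departments.id and compute SUM(e.hire_year). SUM over an all-NULL group is NULL.
  2: ids {1, 14, 30, 41} → SUM(e.hire_year)=8072
  9: ids {8, 11, 23, 40} → SUM(e.hire_year)=8082
  11: ids {15, 21, 24, 36} → SUM(e.hire_year)=8077
  12: ids {25} → SUM(e.hire_year)=2021
  13: ids {12} → SUM(e.hire_year)=2023

Finance | 8072 ; HR | 8082 ; Research | 8077 ; Design | 2021 ; Legal | 2023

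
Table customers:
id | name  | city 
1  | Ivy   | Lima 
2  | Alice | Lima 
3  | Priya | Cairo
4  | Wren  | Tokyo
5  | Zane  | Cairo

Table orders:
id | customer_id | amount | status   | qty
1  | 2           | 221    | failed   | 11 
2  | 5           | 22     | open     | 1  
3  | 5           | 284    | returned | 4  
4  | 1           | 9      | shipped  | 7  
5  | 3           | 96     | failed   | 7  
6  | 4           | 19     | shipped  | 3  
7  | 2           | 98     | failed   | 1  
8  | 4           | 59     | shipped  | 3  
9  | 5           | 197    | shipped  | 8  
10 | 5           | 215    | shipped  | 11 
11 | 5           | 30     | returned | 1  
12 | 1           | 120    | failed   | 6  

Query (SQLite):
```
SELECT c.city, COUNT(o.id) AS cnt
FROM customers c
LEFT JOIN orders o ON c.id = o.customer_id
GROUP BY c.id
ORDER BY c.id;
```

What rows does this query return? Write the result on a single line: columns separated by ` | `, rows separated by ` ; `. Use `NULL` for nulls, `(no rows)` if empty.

LEFT JOIN keeps every customers row; unmatched ones get NULL for orders columns.
Group by customers.id and compute COUNT(o.id). COUNT(col) of an all-NULL group is 0.
  1: ids {4, 12} → COUNT(o.id)=2
  2: ids {1, 7} → COUNT(o.id)=2
  3: ids {5} → COUNT(o.id)=1
  4: ids {6, 8} → COUNT(o.id)=2
  5: ids {2, 3, 9, 10, 11} → COUNT(o.id)=5

Lima | 2 ; Lima | 2 ; Cairo | 1 ; Tokyo | 2 ; Cairo | 5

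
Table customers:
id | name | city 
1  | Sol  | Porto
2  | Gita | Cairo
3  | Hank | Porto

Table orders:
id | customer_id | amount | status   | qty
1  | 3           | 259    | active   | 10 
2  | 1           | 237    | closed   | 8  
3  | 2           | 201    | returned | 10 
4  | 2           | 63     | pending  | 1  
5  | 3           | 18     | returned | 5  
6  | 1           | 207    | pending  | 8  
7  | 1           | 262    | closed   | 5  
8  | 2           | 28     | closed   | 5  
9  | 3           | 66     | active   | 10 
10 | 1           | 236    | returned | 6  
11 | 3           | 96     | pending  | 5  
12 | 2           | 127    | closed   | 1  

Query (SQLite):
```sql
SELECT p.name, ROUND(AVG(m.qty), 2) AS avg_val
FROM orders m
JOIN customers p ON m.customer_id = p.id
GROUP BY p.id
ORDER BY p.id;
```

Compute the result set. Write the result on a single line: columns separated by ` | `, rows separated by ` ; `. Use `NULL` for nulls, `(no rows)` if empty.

Join each orders row to its customers via customer_id.
Group joined rows by customers.id; compute ROUND(AVG(m.qty), 2) per group.
  1: ids {2, 6, 7, 10} → ROUND(AVG(m.qty), 2)=6.75
  2: ids {3, 4, 8, 12} → ROUND(AVG(m.qty), 2)=4.25
  3: ids {1, 5, 9, 11} → ROUND(AVG(m.qty), 2)=7.5

Sol | 6.75 ; Gita | 4.25 ; Hank | 7.5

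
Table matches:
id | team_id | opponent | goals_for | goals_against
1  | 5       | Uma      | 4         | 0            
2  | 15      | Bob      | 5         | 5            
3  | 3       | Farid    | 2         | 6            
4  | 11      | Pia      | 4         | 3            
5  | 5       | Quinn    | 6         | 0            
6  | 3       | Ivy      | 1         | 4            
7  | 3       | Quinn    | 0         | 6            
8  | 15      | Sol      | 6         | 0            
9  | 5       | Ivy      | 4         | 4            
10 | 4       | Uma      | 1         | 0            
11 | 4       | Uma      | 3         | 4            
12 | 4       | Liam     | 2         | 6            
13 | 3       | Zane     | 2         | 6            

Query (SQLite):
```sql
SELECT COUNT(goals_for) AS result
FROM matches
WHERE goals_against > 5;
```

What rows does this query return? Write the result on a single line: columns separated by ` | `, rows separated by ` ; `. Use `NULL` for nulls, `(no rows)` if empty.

4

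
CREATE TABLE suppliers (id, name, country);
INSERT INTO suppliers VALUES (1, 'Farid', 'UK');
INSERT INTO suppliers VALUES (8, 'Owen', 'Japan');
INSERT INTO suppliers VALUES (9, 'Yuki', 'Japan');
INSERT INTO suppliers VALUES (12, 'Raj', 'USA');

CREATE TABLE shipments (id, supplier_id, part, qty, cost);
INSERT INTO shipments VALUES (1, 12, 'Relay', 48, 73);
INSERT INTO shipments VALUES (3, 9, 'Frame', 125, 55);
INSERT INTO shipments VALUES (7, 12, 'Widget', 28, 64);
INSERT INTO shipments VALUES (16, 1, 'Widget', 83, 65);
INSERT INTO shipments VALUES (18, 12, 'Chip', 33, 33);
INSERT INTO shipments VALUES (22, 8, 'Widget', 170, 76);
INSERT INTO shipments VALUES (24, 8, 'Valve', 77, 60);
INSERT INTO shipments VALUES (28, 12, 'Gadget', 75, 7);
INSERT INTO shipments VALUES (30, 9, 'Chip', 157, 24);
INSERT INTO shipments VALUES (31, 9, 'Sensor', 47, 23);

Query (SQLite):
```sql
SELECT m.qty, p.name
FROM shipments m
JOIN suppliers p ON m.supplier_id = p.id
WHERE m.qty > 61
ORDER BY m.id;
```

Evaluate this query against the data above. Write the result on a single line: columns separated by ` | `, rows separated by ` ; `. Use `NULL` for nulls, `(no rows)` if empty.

Each shipments row matches the suppliers row where supplier_id = suppliers.id.
Then keep rows with m.qty > 61.

125 | Yuki ; 83 | Farid ; 170 | Owen ; 77 | Owen ; 75 | Raj ; 157 | Yuki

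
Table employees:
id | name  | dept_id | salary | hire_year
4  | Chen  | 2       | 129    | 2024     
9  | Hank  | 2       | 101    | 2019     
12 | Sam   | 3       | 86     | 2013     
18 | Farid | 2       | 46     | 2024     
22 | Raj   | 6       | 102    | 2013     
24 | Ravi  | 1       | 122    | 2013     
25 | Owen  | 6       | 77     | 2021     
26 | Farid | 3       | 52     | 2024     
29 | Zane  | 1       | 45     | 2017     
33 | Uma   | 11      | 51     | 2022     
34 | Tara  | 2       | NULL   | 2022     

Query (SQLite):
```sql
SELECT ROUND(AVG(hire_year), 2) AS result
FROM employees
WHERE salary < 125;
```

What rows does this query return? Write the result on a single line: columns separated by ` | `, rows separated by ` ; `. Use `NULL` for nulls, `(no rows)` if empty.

2018.44

Rows where salary < 125 → hire_year values: [2019, 2013, 2024, 2013, 2013, 2021, 2024, 2017, 2022].
AVG = 18166 / 9 (rounded to 2 dp).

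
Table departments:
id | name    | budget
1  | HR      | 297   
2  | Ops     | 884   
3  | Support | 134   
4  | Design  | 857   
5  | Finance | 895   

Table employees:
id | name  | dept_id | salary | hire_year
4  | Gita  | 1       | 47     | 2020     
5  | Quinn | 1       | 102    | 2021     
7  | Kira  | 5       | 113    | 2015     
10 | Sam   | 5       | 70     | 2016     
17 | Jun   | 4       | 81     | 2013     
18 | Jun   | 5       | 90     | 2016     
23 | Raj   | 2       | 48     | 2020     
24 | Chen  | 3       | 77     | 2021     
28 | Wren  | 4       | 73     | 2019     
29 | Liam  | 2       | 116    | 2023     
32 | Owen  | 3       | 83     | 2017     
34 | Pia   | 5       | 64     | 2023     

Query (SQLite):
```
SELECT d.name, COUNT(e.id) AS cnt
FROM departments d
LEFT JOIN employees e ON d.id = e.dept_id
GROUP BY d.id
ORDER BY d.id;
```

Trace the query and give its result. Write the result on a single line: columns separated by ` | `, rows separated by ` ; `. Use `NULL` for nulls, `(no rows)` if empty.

HR | 2 ; Ops | 2 ; Support | 2 ; Design | 2 ; Finance | 4

LEFT JOIN keeps every departments row; unmatched ones get NULL for employees columns.
Group by departments.id and compute COUNT(e.id). COUNT(col) of an all-NULL group is 0.
  1: ids {4, 5} → COUNT(e.id)=2
  2: ids {23, 29} → COUNT(e.id)=2
  3: ids {24, 32} → COUNT(e.id)=2
  4: ids {17, 28} → COUNT(e.id)=2
  5: ids {7, 10, 18, 34} → COUNT(e.id)=4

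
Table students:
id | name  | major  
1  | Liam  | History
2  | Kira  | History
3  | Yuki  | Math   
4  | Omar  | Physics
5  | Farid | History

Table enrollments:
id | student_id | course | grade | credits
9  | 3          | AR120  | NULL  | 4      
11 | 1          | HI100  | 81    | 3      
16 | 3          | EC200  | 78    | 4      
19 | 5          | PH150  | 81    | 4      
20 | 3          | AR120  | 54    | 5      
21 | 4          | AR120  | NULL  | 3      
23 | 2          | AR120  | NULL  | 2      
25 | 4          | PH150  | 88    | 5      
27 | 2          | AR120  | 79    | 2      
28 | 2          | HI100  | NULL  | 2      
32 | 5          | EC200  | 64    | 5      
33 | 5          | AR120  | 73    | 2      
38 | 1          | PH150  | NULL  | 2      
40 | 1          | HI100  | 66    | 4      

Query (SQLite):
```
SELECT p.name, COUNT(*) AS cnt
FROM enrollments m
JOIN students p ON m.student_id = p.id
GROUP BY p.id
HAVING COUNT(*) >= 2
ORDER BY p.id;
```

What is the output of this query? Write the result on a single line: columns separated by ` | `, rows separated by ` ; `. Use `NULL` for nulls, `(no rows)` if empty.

Liam | 3 ; Kira | 3 ; Yuki | 3 ; Omar | 2 ; Farid | 3

Join each enrollments row to its students via student_id.
Group joined rows by students.id; compute COUNT(*) per group.
HAVING: keep groups with count ≥ 2.
  1: ids {11, 38, 40} → COUNT(*)=3
  2: ids {23, 27, 28} → COUNT(*)=3
  3: ids {9, 16, 20} → COUNT(*)=3
  4: ids {21, 25} → COUNT(*)=2
  5: ids {19, 32, 33} → COUNT(*)=3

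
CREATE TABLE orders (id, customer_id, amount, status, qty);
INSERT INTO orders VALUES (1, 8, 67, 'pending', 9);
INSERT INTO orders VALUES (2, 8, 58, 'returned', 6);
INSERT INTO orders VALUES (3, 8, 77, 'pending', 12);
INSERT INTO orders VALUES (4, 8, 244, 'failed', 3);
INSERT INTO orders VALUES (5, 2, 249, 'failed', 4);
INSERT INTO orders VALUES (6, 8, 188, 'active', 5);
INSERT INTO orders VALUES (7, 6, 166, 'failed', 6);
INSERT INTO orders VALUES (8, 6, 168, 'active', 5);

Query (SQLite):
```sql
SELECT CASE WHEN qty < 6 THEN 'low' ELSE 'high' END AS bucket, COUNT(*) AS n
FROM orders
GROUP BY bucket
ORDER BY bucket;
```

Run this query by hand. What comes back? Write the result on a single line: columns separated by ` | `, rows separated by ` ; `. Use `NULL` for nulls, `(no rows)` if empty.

Bucket rows by qty < 6 → 'low' else 'high'; count each bucket.

high | 4 ; low | 4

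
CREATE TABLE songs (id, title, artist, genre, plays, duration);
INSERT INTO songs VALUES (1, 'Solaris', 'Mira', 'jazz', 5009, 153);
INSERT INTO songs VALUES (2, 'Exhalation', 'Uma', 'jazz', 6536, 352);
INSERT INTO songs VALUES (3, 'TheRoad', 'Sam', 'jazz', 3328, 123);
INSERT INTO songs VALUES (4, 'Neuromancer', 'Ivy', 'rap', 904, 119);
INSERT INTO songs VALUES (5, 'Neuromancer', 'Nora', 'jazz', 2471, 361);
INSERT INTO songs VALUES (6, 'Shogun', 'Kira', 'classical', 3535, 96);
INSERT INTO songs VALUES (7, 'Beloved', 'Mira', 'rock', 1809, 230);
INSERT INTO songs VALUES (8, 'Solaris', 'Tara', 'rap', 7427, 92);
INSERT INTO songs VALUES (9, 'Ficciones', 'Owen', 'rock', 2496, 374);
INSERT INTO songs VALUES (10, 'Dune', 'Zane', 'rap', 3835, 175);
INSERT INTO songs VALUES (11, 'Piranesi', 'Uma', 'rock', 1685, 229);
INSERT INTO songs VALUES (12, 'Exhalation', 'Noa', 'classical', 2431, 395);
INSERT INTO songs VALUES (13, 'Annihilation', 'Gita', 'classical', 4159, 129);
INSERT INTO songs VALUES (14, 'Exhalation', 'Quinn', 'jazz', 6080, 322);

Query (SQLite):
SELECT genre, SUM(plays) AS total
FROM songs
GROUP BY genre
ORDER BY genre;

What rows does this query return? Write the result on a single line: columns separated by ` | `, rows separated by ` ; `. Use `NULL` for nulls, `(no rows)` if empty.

classical | 10125 ; jazz | 23424 ; rap | 12166 ; rock | 5990

Partition songs by genre; compute SUM(plays) within each group.
  classical: ids {6, 12, 13} → SUM(plays)=10125
  jazz: ids {1, 2, 3, 5, 14} → SUM(plays)=23424
  rap: ids {4, 8, 10} → SUM(plays)=12166
  rock: ids {7, 9, 11} → SUM(plays)=5990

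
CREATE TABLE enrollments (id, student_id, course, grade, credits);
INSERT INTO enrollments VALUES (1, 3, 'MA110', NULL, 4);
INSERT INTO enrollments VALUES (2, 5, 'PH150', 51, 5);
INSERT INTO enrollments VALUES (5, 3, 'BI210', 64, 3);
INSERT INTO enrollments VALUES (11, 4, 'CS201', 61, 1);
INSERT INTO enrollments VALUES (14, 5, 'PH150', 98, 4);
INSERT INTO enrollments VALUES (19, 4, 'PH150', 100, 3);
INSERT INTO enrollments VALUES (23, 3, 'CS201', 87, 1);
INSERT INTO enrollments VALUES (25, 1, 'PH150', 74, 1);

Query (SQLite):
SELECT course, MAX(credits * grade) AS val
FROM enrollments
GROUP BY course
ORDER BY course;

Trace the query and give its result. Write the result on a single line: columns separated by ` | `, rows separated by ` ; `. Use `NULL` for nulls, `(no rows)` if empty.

For each row compute credits * grade.
Group by course; take MAX of the expression per group.
  BI210: ids {5} → MAX(credits * grade)=192
  CS201: ids {11, 23} → MAX(credits * grade)=87
  MA110: ids {1} → MAX(credits * grade)=NULL
  PH150: ids {2, 14, 19, 25} → MAX(credits * grade)=392

BI210 | 192 ; CS201 | 87 ; MA110 | NULL ; PH150 | 392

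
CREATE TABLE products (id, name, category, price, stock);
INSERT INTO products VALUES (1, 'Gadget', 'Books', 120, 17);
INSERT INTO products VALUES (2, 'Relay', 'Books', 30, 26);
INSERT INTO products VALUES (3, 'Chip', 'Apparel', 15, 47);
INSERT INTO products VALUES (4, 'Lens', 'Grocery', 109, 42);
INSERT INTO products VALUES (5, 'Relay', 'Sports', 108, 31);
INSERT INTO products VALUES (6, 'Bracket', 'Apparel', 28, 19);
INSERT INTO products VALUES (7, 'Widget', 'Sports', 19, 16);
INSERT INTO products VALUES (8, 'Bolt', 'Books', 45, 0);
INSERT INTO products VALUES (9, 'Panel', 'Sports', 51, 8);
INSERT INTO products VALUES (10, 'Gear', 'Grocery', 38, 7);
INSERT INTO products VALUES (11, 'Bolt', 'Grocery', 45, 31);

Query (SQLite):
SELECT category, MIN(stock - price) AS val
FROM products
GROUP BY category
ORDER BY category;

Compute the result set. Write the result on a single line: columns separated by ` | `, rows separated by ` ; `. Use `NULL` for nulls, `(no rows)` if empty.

Apparel | -9 ; Books | -103 ; Grocery | -67 ; Sports | -77

For each row compute stock - price.
Group by category; take MIN of the expression per group.
  Apparel: ids {3, 6} → MIN(stock - price)=-9
  Books: ids {1, 2, 8} → MIN(stock - price)=-103
  Grocery: ids {4, 10, 11} → MIN(stock - price)=-67
  Sports: ids {5, 7, 9} → MIN(stock - price)=-77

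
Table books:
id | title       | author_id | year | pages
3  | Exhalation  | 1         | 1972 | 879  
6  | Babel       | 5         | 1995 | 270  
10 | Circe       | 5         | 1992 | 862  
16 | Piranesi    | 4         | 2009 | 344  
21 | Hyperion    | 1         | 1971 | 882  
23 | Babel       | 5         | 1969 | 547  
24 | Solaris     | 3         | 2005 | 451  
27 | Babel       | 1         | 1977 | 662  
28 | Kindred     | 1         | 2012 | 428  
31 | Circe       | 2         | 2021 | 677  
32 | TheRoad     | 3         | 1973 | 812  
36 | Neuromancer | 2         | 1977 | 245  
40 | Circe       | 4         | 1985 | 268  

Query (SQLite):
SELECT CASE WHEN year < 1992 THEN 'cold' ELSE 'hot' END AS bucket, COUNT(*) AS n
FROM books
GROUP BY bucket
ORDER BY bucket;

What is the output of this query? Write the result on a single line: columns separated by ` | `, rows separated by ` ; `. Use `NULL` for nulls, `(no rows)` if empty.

cold | 7 ; hot | 6

Bucket rows by year < 1992 → 'cold' else 'hot'; count each bucket.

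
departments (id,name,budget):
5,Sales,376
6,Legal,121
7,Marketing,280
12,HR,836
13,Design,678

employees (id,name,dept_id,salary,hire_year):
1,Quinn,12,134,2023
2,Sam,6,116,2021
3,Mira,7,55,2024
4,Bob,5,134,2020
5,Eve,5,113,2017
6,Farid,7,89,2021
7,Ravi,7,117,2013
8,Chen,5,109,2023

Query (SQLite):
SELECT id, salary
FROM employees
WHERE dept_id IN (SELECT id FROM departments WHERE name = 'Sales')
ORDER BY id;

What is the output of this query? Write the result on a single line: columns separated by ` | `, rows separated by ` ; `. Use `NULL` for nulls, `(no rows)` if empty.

4 | 134 ; 5 | 113 ; 8 | 109

Inner query: departments.id where name = 'Sales'.
Outer: keep employees rows whose dept_id is in that set.
Inner query → {5}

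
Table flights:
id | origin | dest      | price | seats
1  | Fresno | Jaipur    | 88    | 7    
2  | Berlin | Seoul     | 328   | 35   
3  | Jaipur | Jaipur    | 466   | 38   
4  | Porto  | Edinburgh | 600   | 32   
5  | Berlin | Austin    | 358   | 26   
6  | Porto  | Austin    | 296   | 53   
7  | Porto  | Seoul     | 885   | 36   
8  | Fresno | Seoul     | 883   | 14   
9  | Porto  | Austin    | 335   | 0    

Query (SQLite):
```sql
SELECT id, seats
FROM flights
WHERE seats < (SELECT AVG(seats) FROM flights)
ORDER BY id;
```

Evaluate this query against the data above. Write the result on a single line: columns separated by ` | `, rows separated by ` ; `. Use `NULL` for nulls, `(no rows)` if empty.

Scalar subquery: AVG(seats) over all flights rows = 26.777778 (≈; comparison uses full precision).
Keep rows where seats < that value.

1 | 7 ; 5 | 26 ; 8 | 14 ; 9 | 0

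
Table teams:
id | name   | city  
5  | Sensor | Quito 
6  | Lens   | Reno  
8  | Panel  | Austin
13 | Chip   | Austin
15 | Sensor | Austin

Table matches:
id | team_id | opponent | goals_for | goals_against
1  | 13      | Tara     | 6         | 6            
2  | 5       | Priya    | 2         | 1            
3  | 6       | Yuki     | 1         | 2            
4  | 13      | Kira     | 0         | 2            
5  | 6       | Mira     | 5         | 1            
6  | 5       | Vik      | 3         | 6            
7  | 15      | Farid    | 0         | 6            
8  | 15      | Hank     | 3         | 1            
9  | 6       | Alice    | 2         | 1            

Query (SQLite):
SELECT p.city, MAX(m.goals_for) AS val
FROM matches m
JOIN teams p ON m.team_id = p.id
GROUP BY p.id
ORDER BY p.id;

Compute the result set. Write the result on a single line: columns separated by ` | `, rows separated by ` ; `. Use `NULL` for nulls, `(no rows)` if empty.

Quito | 3 ; Reno | 5 ; Austin | 6 ; Austin | 3

Join each matches row to its teams via team_id.
Group joined rows by teams.id; compute MAX(m.goals_for) per group.
  5: ids {2, 6} → MAX(m.goals_for)=3
  6: ids {3, 5, 9} → MAX(m.goals_for)=5
  13: ids {1, 4} → MAX(m.goals_for)=6
  15: ids {7, 8} → MAX(m.goals_for)=3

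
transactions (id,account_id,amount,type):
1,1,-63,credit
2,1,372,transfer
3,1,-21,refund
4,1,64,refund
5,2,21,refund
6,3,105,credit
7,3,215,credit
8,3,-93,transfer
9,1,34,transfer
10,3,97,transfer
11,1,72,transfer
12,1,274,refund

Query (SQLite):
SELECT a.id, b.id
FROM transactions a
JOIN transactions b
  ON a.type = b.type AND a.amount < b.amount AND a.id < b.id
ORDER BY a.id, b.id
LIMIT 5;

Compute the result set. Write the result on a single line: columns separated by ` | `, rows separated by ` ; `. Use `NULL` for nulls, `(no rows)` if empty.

Pairs (a,b) with same type, a.amount < b.amount, a.id < b.id.
type groups: credit:{1,6,7} refund:{3,4,5,12} transfer:{2,8,9,10,11}
Ordered by (a.id, b.id); first 5.

1 | 6 ; 1 | 7 ; 3 | 4 ; 3 | 5 ; 3 | 12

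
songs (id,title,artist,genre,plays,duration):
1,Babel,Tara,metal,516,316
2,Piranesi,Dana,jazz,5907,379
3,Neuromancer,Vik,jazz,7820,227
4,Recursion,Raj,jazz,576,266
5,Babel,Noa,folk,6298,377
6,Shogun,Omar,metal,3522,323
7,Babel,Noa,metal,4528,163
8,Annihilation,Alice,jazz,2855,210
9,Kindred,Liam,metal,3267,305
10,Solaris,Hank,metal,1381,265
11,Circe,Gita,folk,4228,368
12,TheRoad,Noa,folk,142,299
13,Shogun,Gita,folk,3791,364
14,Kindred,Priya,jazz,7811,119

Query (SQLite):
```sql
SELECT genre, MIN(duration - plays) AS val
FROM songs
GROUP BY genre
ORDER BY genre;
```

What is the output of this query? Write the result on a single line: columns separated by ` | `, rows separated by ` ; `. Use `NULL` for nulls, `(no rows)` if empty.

For each row compute duration - plays.
Group by genre; take MIN of the expression per group.
  folk: ids {5, 11, 12, 13} → MIN(duration - plays)=-5921
  jazz: ids {2, 3, 4, 8, 14} → MIN(duration - plays)=-7692
  metal: ids {1, 6, 7, 9, 10} → MIN(duration - plays)=-4365

folk | -5921 ; jazz | -7692 ; metal | -4365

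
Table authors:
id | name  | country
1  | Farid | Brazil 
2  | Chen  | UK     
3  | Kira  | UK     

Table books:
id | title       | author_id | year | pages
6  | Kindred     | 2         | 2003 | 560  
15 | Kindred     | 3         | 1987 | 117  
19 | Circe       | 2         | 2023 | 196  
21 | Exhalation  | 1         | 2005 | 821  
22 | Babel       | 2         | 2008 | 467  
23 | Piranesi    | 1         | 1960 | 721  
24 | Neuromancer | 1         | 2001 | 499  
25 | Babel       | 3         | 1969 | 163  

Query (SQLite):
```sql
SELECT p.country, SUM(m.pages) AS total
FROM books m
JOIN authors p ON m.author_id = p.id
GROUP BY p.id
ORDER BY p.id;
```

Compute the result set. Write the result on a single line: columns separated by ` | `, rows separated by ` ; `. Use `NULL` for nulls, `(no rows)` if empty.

Join each books row to its authors via author_id.
Group joined rows by authors.id; compute SUM(m.pages) per group.
  1: ids {21, 23, 24} → SUM(m.pages)=2041
  2: ids {6, 19, 22} → SUM(m.pages)=1223
  3: ids {15, 25} → SUM(m.pages)=280

Brazil | 2041 ; UK | 1223 ; UK | 280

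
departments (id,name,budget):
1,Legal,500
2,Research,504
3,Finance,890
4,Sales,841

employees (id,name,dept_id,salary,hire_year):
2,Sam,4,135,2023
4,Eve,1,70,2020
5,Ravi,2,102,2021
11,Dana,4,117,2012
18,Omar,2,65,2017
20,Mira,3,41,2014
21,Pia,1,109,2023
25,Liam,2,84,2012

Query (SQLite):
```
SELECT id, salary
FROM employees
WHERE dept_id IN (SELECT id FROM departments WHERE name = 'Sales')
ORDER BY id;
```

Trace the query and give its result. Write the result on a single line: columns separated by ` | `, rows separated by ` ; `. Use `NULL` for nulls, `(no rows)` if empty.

2 | 135 ; 11 | 117

Inner query: departments.id where name = 'Sales'.
Outer: keep employees rows whose dept_id is in that set.
Inner query → {4}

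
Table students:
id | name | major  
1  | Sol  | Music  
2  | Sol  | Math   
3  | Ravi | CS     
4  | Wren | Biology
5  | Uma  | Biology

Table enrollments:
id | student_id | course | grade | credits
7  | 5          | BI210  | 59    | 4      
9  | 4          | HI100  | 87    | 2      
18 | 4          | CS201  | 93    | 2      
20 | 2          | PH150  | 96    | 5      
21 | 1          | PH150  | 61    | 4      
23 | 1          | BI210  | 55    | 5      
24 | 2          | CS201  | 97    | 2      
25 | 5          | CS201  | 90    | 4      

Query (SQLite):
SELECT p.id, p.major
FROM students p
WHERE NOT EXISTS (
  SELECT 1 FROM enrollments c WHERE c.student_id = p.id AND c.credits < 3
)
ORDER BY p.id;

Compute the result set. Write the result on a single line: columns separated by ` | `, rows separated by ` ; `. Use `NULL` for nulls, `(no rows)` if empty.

1 | Music ; 3 | CS ; 5 | Biology

For each students row, check whether any enrollments with matching student_id has credits < 3.
Keep rows where that is false.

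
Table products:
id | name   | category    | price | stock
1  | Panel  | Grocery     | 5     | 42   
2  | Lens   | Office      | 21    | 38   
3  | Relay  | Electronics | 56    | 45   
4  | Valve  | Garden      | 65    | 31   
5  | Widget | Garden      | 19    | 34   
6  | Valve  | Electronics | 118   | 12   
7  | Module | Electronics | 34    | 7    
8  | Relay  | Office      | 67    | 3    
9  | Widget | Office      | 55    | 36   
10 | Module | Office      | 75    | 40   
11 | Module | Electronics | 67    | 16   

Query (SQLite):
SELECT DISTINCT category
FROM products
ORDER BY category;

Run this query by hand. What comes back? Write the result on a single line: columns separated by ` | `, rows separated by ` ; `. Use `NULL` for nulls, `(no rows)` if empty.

Electronics ; Garden ; Grocery ; Office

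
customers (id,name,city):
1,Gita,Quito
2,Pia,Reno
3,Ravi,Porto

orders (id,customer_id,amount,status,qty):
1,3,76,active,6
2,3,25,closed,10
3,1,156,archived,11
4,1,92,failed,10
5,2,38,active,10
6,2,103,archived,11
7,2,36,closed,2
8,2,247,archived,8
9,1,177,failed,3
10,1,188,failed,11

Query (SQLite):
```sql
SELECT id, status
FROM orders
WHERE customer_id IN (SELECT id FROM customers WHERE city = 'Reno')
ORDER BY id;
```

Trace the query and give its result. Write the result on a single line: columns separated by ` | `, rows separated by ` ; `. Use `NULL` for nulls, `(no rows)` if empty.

5 | active ; 6 | archived ; 7 | closed ; 8 | archived

Inner query: customers.id where city = 'Reno'.
Outer: keep orders rows whose customer_id is in that set.
Inner query → {2}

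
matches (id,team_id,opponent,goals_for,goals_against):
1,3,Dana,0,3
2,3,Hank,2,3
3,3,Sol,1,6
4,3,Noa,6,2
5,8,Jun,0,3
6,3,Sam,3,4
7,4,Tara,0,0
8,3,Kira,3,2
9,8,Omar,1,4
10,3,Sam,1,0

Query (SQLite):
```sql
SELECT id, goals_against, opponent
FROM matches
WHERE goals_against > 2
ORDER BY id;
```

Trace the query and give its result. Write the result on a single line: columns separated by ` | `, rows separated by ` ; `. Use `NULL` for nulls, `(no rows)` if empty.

1 | 3 | Dana ; 2 | 3 | Hank ; 3 | 6 | Sol ; 5 | 3 | Jun ; 6 | 4 | Sam ; 9 | 4 | Omar

goals_against > 2: ids {1, 2, 3, 5, 6, 9}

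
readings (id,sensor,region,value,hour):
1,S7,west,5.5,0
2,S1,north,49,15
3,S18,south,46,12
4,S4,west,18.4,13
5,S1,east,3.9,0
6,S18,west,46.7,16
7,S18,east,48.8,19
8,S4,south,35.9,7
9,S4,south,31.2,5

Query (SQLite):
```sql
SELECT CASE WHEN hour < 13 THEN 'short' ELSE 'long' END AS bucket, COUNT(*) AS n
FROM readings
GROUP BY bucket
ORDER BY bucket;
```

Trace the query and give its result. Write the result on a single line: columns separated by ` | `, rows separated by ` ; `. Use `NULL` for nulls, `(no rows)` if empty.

Bucket rows by hour < 13 → 'short' else 'long'; count each bucket.

long | 4 ; short | 5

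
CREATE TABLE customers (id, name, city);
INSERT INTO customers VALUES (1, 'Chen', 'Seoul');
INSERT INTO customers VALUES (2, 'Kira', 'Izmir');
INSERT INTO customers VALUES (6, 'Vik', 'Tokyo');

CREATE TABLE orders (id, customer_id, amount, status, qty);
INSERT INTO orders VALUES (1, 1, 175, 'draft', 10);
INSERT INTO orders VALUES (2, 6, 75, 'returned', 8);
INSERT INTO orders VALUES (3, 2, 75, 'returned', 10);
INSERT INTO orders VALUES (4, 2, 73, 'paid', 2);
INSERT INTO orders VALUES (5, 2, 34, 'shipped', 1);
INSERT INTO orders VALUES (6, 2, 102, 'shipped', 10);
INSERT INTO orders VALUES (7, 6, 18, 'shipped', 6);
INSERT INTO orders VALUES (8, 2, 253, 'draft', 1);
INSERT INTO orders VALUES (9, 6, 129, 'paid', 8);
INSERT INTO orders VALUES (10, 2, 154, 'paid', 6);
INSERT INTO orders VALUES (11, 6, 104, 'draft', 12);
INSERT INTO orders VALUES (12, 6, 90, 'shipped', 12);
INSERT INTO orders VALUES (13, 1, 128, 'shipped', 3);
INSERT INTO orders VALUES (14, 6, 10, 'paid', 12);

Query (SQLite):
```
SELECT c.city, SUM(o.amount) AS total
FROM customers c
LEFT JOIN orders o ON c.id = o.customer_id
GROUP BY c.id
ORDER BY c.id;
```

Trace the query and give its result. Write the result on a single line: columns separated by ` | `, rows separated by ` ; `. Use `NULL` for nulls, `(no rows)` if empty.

LEFT JOIN keeps every customers row; unmatched ones get NULL for orders columns.
Group by customers.id and compute SUM(o.amount). SUM over an all-NULL group is NULL.
  1: ids {1, 13} → SUM(o.amount)=303
  2: ids {3, 4, 5, 6, 8, 10} → SUM(o.amount)=691
  6: ids {2, 7, 9, 11, 12, 14} → SUM(o.amount)=426

Seoul | 303 ; Izmir | 691 ; Tokyo | 426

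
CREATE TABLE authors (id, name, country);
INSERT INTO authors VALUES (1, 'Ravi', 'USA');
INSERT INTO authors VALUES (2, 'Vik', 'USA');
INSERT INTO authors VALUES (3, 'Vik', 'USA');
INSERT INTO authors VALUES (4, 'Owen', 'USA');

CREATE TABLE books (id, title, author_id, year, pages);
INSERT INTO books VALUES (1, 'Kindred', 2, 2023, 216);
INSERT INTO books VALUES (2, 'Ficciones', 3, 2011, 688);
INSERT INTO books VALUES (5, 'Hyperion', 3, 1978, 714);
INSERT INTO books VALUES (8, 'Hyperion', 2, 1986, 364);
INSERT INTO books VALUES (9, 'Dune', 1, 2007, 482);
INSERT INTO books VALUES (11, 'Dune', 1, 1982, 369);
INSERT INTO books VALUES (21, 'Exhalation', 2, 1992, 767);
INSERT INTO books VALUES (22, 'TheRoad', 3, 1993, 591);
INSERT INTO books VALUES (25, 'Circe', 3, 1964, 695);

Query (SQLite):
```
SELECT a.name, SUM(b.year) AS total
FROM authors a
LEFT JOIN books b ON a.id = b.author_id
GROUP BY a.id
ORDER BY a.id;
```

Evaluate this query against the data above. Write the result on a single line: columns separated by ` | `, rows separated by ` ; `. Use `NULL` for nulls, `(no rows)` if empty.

LEFT JOIN keeps every authors row; unmatched ones get NULL for books columns.
Group by authors.id and compute SUM(b.year). SUM over an all-NULL group is NULL.
  1: ids {9, 11} → SUM(b.year)=3989
  2: ids {1, 8, 21} → SUM(b.year)=6001
  3: ids {2, 5, 22, 25} → SUM(b.year)=7946
  4: ids {—} → SUM(b.year)=NULL

Ravi | 3989 ; Vik | 6001 ; Vik | 7946 ; Owen | NULL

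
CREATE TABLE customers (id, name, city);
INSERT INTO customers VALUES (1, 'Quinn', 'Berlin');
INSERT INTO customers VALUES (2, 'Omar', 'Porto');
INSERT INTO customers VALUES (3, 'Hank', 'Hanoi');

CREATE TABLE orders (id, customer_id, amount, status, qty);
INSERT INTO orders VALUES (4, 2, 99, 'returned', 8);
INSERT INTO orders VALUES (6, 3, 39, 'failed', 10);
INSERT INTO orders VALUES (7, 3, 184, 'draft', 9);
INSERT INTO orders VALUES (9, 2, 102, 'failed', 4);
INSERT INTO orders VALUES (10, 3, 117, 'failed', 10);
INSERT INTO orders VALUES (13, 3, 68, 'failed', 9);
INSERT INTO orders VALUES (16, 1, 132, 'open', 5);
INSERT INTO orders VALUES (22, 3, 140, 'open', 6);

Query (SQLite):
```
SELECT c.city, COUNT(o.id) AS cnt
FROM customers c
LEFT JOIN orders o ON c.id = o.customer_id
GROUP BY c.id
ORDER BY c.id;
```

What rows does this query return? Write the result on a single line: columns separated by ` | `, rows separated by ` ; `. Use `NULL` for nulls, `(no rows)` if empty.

LEFT JOIN keeps every customers row; unmatched ones get NULL for orders columns.
Group by customers.id and compute COUNT(o.id). COUNT(col) of an all-NULL group is 0.
  1: ids {16} → COUNT(o.id)=1
  2: ids {4, 9} → COUNT(o.id)=2
  3: ids {6, 7, 10, 13, 22} → COUNT(o.id)=5

Berlin | 1 ; Porto | 2 ; Hanoi | 5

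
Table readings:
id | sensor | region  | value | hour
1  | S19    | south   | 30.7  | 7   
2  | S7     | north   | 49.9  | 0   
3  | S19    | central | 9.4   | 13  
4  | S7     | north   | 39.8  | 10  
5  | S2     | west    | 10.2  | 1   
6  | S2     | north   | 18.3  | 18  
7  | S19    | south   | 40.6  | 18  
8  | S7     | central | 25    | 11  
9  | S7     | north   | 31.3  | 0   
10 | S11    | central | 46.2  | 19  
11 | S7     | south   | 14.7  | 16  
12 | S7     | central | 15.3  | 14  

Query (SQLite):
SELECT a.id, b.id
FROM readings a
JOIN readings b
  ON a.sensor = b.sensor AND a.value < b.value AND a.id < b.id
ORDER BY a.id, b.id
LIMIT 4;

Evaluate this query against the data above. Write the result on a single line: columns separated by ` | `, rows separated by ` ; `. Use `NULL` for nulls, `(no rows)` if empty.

Pairs (a,b) with same sensor, a.value < b.value, a.id < b.id.
sensor groups: S11:{10} S19:{1,3,7} S2:{5,6} S7:{2,4,8,9,11,12}
Ordered by (a.id, b.id); first 4.

1 | 7 ; 3 | 7 ; 5 | 6 ; 8 | 9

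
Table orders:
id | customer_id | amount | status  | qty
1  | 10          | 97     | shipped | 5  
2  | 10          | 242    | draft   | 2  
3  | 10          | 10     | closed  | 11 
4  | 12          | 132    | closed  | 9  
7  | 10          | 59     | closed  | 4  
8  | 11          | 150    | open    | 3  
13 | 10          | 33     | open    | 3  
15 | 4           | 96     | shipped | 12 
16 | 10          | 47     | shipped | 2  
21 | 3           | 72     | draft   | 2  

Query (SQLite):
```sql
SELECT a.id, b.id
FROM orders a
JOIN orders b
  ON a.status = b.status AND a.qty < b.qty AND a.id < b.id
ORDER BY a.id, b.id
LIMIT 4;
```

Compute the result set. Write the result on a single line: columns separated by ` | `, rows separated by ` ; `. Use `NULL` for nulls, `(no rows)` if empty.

1 | 15

Pairs (a,b) with same status, a.qty < b.qty, a.id < b.id.
status groups: closed:{3,4,7} draft:{2,21} open:{8,13} shipped:{1,15,16}
Ordered by (a.id, b.id); first 4.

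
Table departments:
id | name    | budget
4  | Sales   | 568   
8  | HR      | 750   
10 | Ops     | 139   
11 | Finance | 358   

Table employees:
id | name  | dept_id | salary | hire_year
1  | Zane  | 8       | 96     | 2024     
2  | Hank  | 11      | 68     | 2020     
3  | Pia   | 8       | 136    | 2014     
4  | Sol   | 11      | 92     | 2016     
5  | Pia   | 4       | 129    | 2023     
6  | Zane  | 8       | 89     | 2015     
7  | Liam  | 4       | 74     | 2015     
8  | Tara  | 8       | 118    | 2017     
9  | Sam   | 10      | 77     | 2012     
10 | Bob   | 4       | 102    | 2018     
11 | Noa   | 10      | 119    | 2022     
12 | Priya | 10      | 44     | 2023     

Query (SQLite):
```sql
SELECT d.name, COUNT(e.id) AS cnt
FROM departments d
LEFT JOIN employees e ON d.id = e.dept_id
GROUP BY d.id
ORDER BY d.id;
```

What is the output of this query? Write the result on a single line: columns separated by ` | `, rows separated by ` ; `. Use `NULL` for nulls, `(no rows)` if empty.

LEFT JOIN keeps every departments row; unmatched ones get NULL for employees columns.
Group by departments.id and compute COUNT(e.id). COUNT(col) of an all-NULL group is 0.
  4: ids {5, 7, 10} → COUNT(e.id)=3
  8: ids {1, 3, 6, 8} → COUNT(e.id)=4
  10: ids {9, 11, 12} → COUNT(e.id)=3
  11: ids {2, 4} → COUNT(e.id)=2

Sales | 3 ; HR | 4 ; Ops | 3 ; Finance | 2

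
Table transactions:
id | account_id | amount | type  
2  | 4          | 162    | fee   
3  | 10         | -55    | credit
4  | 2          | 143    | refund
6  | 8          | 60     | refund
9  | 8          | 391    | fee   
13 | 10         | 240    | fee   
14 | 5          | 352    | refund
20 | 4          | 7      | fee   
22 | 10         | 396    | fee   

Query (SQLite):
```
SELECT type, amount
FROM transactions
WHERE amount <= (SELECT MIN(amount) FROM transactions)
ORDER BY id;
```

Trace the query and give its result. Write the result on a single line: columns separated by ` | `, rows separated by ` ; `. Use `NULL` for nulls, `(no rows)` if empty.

credit | -55

Scalar subquery: MIN(amount) over all transactions rows = -55.
Keep rows where amount <= that value.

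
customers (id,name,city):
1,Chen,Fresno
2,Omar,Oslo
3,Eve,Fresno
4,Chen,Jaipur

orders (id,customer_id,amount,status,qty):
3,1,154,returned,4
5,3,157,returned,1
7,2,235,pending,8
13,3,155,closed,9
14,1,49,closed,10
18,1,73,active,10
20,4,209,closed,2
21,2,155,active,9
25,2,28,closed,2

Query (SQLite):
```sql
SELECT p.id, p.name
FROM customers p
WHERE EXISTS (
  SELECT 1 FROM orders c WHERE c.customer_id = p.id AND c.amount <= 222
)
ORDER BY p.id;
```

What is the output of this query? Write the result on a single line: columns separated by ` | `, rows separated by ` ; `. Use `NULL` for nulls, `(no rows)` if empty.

1 | Chen ; 2 | Omar ; 3 | Eve ; 4 | Chen

For each customers row, check whether any orders with matching customer_id has amount <= 222.
Keep rows where that is true.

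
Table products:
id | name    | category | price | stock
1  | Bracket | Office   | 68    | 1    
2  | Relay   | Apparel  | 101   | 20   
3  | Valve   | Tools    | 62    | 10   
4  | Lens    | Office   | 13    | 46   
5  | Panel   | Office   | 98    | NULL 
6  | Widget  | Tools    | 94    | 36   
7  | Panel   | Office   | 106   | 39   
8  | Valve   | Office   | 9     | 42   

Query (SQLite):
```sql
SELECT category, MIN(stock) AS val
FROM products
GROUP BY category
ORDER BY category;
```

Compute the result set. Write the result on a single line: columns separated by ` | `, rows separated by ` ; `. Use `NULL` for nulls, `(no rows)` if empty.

Partition products by category; compute MIN(stock) within each group.
  Apparel: ids {2} → MIN(stock)=20
  Office: ids {1, 4, 5, 7, 8} → MIN(stock)=1
  Tools: ids {3, 6} → MIN(stock)=10

Apparel | 20 ; Office | 1 ; Tools | 10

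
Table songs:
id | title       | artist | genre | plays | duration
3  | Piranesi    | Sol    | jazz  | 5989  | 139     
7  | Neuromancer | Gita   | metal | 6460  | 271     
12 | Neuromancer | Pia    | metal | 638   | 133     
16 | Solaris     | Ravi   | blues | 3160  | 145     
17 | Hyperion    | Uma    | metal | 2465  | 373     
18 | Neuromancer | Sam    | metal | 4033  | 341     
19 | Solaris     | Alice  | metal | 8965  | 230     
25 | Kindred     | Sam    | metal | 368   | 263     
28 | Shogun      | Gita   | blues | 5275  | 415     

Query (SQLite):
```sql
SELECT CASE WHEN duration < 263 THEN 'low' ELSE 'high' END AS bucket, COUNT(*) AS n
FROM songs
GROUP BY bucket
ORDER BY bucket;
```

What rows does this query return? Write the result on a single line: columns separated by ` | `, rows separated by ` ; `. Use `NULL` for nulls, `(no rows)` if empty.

high | 5 ; low | 4

Bucket rows by duration < 263 → 'low' else 'high'; count each bucket.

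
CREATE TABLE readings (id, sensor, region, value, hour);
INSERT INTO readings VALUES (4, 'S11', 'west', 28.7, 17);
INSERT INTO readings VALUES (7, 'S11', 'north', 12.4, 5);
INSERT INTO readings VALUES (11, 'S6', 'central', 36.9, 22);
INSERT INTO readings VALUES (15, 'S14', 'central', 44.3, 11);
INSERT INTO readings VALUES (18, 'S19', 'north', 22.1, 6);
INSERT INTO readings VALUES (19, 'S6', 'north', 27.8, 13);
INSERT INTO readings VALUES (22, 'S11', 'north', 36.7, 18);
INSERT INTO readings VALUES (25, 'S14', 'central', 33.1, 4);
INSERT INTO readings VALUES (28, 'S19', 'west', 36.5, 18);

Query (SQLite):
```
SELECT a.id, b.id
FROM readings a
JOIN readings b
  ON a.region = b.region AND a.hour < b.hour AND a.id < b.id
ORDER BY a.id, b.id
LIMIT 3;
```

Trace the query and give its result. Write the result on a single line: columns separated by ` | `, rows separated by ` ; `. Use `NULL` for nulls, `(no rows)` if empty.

4 | 28 ; 7 | 18 ; 7 | 19

Pairs (a,b) with same region, a.hour < b.hour, a.id < b.id.
region groups: central:{11,15,25} north:{7,18,19,22} west:{4,28}
Ordered by (a.id, b.id); first 3.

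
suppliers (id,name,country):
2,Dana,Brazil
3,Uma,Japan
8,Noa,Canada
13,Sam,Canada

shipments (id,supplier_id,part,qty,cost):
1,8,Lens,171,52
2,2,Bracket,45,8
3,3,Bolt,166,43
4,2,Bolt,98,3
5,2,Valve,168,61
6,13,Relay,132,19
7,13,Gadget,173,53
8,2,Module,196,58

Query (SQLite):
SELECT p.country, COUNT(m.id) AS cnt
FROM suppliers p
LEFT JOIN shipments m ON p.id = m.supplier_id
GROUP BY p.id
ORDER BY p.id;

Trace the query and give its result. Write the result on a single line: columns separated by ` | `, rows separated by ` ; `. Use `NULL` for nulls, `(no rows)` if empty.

Brazil | 4 ; Japan | 1 ; Canada | 1 ; Canada | 2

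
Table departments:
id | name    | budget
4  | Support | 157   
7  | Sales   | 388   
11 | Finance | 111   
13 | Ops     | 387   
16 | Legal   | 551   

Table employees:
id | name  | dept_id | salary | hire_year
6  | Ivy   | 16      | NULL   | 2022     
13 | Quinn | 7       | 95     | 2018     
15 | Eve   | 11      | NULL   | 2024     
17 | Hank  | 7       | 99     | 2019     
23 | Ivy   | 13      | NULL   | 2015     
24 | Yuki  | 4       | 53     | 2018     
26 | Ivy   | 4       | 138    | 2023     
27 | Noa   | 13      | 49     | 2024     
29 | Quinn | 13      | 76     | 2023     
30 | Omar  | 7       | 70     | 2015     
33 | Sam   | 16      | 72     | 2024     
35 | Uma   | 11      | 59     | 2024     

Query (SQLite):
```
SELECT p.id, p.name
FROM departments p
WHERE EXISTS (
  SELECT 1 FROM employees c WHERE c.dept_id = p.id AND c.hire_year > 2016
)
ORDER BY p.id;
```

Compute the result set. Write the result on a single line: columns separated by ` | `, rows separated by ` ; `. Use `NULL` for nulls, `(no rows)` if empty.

For each departments row, check whether any employees with matching dept_id has hire_year > 2016.
Keep rows where that is true.

4 | Support ; 7 | Sales ; 11 | Finance ; 13 | Ops ; 16 | Legal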